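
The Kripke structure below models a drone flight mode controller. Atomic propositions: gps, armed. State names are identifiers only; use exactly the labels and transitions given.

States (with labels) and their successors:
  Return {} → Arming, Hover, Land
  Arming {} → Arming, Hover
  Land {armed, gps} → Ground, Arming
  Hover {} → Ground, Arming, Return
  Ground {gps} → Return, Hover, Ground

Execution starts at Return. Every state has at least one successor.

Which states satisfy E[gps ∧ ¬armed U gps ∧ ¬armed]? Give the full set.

{Ground}

States satisfying gps ∧ ¬armed: {Ground}.
States satisfying E[gps ∧ ¬armed U gps ∧ ¬armed]: {Ground}.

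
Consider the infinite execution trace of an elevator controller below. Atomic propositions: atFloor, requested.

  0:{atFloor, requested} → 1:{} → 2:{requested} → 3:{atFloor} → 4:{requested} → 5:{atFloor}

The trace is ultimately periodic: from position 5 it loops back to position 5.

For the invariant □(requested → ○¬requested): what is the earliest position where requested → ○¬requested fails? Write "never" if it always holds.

never

requested → ○¬requested holds at every position 0..5, and those are all the positions the trace ever visits, so the invariant □(requested → ○¬requested) is never violated.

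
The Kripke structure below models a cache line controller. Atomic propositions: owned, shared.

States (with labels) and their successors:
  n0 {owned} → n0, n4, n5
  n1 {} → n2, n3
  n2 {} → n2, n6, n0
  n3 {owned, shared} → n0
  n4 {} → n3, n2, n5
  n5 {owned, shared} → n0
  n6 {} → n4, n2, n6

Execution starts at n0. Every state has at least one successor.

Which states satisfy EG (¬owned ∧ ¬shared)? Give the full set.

States satisfying ¬owned ∧ ¬shared: {n1, n2, n4, n6}.
States satisfying EG (¬owned ∧ ¬shared): {n1, n2, n4, n6}.

{n1, n2, n4, n6}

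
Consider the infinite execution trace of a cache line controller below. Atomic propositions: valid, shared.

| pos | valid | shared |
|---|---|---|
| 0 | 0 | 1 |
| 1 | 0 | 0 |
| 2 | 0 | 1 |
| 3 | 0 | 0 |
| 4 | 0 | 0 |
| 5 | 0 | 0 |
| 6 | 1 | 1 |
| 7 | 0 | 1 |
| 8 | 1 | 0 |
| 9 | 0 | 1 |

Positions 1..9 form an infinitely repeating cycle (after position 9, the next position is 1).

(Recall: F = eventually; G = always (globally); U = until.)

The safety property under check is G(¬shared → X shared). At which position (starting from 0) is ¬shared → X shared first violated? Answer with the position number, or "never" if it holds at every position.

Check ¬shared → X shared at each position in order: 0 ✓, 1 ✓, 2 ✓.
At position 3 the labels are {} and the next position 4 has {}, so ¬shared → X shared is false there. This is the first violation.

3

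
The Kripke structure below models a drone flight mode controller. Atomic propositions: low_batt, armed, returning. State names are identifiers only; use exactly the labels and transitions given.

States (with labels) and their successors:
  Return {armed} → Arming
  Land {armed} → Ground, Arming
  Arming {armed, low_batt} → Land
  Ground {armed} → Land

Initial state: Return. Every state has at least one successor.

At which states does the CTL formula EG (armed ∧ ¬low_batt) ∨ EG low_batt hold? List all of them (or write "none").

States satisfying armed ∧ ¬low_batt: {Return, Land, Ground}.
States satisfying EG (armed ∧ ¬low_batt): {Land, Ground}.
States satisfying low_batt: {Arming}.
States satisfying EG low_batt: ∅.
States satisfying EG (armed ∧ ¬low_batt) ∨ EG low_batt: {Land, Ground}.

{Land, Ground}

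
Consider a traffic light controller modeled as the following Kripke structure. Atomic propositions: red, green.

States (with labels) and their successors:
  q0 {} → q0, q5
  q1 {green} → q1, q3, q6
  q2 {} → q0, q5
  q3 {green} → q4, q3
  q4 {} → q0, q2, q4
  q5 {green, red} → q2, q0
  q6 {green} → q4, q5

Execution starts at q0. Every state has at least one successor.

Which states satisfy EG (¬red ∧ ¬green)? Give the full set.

{q0, q2, q4}

States satisfying ¬red ∧ ¬green: {q0, q2, q4}.
States satisfying EG (¬red ∧ ¬green): {q0, q2, q4}.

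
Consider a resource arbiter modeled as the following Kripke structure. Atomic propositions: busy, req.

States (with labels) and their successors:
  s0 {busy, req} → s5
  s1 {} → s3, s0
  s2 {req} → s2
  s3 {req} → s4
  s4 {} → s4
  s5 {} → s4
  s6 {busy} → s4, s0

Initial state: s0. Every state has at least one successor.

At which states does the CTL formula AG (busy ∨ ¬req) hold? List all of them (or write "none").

States satisfying busy ∨ ¬req: {s0, s1, s4, s5, s6}.
States satisfying AG (busy ∨ ¬req): {s0, s4, s5, s6}.

{s0, s4, s5, s6}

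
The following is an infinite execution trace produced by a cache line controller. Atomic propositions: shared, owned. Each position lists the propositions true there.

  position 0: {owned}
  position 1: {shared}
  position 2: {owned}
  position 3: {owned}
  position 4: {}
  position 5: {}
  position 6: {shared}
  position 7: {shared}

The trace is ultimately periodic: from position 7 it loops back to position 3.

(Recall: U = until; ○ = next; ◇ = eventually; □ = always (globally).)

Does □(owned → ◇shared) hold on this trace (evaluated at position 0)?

Holds

owned → ◇shared holds at every position 0..7, and those are all positions ever visited, so □(owned → ◇shared) holds.
Positions where owned holds: 0, 2, 3.
Check ◇shared at each: 0→ok, 2→ok, 3→ok.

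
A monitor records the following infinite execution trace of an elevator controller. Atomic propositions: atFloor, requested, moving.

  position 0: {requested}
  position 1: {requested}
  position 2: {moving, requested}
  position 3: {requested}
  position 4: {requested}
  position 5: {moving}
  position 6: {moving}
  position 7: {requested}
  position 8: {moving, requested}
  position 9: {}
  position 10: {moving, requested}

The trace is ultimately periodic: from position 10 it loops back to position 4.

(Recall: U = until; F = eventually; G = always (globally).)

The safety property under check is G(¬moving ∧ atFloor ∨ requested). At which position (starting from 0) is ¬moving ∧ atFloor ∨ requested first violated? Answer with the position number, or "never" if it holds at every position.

5

Check ¬moving ∧ atFloor ∨ requested at each position in order: 0 ✓, 1 ✓, 2 ✓, 3 ✓, 4 ✓.
At position 5 the labels are {moving}, so ¬moving ∧ atFloor ∨ requested is false there. This is the first violation.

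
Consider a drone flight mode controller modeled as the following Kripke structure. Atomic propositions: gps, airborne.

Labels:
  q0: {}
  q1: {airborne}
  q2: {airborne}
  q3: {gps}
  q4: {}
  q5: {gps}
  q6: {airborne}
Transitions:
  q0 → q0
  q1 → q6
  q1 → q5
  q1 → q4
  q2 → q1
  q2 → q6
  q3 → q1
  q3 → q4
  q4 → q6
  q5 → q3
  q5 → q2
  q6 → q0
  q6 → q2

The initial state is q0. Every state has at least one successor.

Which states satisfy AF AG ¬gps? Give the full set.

States satisfying AG ¬gps: {q0}.
States satisfying AF AG ¬gps: {q0}.

{q0}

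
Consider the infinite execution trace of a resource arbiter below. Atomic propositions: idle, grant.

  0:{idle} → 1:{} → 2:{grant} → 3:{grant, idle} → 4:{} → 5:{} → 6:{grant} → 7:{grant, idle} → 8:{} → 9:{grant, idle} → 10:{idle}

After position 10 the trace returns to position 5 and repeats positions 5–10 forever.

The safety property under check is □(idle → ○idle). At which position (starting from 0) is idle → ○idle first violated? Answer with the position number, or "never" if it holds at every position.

At position 0 the labels are {idle} and the next position 1 has {}, so idle → ○idle is false there. This is the first violation.

0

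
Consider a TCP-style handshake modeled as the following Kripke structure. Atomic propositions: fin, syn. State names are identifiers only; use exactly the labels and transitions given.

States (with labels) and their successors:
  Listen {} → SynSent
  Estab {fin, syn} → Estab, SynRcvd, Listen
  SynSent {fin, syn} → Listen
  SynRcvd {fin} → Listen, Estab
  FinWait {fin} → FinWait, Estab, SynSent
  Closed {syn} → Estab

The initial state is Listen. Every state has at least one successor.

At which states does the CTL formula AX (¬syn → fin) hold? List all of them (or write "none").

{Listen, FinWait, Closed}

States satisfying ¬syn → fin: {Estab, SynSent, SynRcvd, FinWait, Closed}.
States satisfying AX (¬syn → fin): {Listen, FinWait, Closed}.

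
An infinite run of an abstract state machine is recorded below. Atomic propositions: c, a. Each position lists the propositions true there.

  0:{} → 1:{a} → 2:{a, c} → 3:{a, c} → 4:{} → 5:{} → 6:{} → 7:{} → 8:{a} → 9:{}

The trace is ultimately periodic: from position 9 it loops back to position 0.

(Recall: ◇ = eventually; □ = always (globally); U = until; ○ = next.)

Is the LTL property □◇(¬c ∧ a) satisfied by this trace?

◇(¬c ∧ a) holds at every position 0..9, and those are all positions ever visited, so □◇(¬c ∧ a) holds.

Satisfied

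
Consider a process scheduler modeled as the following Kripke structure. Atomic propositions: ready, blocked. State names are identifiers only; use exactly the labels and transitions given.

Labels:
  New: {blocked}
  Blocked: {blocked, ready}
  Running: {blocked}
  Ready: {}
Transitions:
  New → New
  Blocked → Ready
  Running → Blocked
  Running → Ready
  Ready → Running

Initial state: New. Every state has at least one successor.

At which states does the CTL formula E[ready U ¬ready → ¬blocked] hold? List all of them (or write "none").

States satisfying ready: {Blocked}.
States satisfying ¬ready → ¬blocked: {Blocked, Ready}.
States satisfying E[ready U ¬ready → ¬blocked]: {Blocked, Ready}.

{Blocked, Ready}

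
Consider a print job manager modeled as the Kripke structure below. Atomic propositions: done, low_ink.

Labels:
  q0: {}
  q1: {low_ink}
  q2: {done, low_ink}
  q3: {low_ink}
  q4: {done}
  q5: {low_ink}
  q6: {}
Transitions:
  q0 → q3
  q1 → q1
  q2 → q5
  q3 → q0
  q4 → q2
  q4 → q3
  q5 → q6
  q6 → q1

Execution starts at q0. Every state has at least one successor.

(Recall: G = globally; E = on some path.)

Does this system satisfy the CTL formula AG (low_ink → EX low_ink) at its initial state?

Does not hold

States satisfying low_ink → EX low_ink: {q0, q1, q2, q4, q6}.
States satisfying AG (low_ink → EX low_ink): {q1, q6}.
q3 is reachable from q0 and violates low_ink → EX low_ink, so AG fails at q0.
q0 ∉ Sat(AG (low_ink → EX low_ink)).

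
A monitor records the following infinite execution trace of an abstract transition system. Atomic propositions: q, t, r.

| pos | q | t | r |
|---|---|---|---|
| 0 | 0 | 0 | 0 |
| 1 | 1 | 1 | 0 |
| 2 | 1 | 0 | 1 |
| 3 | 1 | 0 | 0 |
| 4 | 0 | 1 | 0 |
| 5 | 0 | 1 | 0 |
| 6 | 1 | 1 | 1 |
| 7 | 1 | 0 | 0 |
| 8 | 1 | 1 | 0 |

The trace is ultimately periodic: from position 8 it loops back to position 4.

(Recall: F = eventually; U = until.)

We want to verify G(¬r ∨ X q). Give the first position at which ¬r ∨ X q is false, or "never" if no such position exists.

¬r ∨ X q holds at every position 0..8, and those are all the positions the trace ever visits, so the invariant G(¬r ∨ X q) is never violated.

never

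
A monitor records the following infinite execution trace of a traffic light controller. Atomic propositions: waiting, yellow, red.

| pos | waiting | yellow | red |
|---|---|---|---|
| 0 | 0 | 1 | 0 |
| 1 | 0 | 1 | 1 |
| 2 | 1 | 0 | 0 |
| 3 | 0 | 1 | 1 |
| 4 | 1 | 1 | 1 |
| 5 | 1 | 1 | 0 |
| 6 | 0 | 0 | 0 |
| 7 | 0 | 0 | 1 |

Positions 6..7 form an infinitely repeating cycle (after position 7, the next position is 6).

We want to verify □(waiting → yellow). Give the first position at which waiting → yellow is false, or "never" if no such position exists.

2

Check waiting → yellow at each position in order: 0 ✓, 1 ✓.
At position 2 the labels are {waiting}, so waiting → yellow is false there. This is the first violation.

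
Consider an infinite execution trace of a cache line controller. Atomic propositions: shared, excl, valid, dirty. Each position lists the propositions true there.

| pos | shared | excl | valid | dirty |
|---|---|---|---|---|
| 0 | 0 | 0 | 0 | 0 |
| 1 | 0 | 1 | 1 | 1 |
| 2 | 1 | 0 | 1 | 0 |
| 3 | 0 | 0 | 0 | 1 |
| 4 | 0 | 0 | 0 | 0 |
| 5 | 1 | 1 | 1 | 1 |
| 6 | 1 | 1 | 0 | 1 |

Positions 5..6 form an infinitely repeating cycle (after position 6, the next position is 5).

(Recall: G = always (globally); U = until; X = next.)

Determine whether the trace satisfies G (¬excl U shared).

¬excl U shared must hold at every position from 0 onward. It fails at position 0, so G (¬excl U shared) is false.

Does not hold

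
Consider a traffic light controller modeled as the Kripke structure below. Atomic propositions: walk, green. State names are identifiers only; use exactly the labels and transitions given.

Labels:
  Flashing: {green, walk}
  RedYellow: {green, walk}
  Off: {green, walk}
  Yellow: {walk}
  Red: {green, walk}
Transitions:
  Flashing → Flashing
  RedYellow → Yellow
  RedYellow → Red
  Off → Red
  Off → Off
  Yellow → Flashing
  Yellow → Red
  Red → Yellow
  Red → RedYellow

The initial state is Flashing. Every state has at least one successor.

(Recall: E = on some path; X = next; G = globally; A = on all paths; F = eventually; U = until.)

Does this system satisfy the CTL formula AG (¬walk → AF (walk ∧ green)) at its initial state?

States satisfying ¬walk → AF (walk ∧ green): {Flashing, RedYellow, Off, Yellow, Red}.
States satisfying AG (¬walk → AF (walk ∧ green)): {Flashing, RedYellow, Off, Yellow, Red}.
Every state reachable from Flashing satisfies ¬walk → AF (walk ∧ green).
Flashing ∈ Sat(AG (¬walk → AF (walk ∧ green))).

Holds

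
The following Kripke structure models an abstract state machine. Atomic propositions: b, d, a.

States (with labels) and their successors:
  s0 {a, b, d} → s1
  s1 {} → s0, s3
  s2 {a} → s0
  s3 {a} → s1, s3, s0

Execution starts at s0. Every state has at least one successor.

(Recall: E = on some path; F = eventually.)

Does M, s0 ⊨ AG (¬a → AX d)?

States satisfying ¬a → AX d: {s0, s2, s3}.
States satisfying AG (¬a → AX d): ∅.
s1 is reachable from s0 and violates ¬a → AX d, so AG fails at s0.
s0 ∉ Sat(AG (¬a → AX d)).

Does not hold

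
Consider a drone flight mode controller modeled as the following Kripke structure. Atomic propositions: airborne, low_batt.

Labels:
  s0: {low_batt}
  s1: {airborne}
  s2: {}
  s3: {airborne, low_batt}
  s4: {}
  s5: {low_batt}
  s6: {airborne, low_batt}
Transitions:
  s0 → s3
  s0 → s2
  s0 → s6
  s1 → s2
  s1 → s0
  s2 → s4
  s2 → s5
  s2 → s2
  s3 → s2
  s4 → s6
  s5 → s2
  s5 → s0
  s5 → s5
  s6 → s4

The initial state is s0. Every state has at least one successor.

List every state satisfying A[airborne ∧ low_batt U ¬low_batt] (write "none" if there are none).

{s1, s2, s3, s4, s6}

States satisfying airborne ∧ low_batt: {s3, s6}.
States satisfying ¬low_batt: {s1, s2, s4}.
States satisfying A[airborne ∧ low_batt U ¬low_batt]: {s1, s2, s3, s4, s6}.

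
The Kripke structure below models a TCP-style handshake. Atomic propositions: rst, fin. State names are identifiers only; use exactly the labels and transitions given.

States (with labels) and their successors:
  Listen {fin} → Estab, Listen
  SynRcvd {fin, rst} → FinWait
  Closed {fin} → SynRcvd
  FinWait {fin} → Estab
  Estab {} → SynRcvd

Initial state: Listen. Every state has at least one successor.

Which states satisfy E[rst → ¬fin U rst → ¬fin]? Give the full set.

{Listen, Closed, FinWait, Estab}

States satisfying rst → ¬fin: {Listen, Closed, FinWait, Estab}.
States satisfying E[rst → ¬fin U rst → ¬fin]: {Listen, Closed, FinWait, Estab}.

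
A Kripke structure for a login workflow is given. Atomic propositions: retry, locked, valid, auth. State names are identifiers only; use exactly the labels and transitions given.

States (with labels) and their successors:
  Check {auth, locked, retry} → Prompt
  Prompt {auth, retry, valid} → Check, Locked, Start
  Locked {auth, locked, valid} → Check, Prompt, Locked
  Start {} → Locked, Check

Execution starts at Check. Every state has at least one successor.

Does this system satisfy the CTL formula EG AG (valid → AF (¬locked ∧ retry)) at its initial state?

Does not hold

States satisfying AG (valid → AF (¬locked ∧ retry)): ∅.
States satisfying EG AG (valid → AF (¬locked ∧ retry)): ∅.
No suitable path/successor from Check witnesses the formula.
Check ∉ Sat(EG AG (valid → AF (¬locked ∧ retry))).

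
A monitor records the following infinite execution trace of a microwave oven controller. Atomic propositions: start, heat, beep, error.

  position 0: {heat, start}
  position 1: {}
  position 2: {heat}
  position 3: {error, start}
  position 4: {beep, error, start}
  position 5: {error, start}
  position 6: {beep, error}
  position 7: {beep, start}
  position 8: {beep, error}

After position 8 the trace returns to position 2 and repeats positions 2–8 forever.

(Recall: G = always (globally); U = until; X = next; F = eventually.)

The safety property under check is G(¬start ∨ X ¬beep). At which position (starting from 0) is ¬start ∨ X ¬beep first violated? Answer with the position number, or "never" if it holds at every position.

3

Check ¬start ∨ X ¬beep at each position in order: 0 ✓, 1 ✓, 2 ✓.
At position 3 the labels are {error, start} and the next position 4 has {beep, error, start}, so ¬start ∨ X ¬beep is false there. This is the first violation.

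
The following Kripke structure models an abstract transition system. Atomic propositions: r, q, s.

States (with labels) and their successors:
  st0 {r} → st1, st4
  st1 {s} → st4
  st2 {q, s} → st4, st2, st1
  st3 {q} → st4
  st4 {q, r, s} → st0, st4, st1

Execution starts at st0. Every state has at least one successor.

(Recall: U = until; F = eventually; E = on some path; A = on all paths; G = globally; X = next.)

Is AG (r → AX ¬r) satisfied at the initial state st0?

States satisfying r → AX ¬r: {st1, st2, st3}.
States satisfying AG (r → AX ¬r): ∅.
st0 is reachable from st0 and violates r → AX ¬r, so AG fails at st0.
st0 ∉ Sat(AG (r → AX ¬r)).

No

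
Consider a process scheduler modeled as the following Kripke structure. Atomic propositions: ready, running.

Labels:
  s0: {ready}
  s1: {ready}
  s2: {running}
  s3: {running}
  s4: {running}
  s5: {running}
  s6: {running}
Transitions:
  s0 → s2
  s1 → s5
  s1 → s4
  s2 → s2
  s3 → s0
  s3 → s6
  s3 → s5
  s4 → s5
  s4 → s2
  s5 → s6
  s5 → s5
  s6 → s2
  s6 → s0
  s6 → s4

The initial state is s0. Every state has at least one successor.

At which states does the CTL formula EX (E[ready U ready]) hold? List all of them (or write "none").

States satisfying E[ready U ready]: {s0, s1}.
States satisfying EX (E[ready U ready]): {s3, s6}.

{s3, s6}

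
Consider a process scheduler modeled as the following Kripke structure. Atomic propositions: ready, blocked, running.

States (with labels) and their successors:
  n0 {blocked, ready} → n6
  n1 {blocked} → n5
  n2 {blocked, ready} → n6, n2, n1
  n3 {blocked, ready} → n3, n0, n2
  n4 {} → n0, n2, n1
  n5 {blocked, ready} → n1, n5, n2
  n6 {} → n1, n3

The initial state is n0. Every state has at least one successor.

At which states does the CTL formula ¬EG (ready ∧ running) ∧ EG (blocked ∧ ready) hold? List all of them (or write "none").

{n2, n3, n5}

States satisfying ready ∧ running: ∅.
States satisfying EG (ready ∧ running): ∅.
States satisfying ¬EG (ready ∧ running): {n0, n1, n2, n3, n4, n5, n6}.
States satisfying blocked ∧ ready: {n0, n2, n3, n5}.
States satisfying EG (blocked ∧ ready): {n2, n3, n5}.
States satisfying ¬EG (ready ∧ running) ∧ EG (blocked ∧ ready): {n2, n3, n5}.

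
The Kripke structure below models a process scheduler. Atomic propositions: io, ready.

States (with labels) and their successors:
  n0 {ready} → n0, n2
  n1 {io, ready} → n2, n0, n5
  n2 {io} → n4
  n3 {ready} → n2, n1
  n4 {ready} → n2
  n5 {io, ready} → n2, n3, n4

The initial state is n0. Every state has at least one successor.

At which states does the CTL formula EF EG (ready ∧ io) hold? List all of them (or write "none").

States satisfying EG (ready ∧ io): ∅.
States satisfying EF EG (ready ∧ io): ∅.

none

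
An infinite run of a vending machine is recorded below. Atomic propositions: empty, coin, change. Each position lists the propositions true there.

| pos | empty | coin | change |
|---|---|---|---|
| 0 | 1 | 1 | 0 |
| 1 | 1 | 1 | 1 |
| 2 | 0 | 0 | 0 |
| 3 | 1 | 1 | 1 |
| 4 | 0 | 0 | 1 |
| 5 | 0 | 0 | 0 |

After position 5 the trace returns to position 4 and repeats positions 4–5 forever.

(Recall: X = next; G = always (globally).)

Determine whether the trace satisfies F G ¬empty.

G ¬empty holds at position 4, which is reachable from 0, so F G ¬empty holds.

Yes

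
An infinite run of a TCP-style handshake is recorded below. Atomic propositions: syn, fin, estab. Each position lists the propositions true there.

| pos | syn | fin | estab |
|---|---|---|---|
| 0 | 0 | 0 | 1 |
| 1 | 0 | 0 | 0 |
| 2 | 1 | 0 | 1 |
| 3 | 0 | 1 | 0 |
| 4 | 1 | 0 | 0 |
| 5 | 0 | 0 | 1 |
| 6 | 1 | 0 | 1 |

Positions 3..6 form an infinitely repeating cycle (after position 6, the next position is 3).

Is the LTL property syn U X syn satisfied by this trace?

Walking from position 0: at position 0, X syn has not yet held and syn fails, so syn U X syn is false.

No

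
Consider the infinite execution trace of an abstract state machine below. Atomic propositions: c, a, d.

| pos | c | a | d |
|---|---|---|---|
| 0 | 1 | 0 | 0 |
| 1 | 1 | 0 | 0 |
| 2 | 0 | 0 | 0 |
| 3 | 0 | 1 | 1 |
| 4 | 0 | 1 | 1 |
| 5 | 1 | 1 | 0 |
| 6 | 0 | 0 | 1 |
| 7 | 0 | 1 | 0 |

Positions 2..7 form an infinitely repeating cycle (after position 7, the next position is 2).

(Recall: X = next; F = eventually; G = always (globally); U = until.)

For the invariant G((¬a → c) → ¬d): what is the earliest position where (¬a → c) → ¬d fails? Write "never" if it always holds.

3

Check (¬a → c) → ¬d at each position in order: 0 ✓, 1 ✓, 2 ✓.
At position 3 the labels are {a, d}, so (¬a → c) → ¬d is false there. This is the first violation.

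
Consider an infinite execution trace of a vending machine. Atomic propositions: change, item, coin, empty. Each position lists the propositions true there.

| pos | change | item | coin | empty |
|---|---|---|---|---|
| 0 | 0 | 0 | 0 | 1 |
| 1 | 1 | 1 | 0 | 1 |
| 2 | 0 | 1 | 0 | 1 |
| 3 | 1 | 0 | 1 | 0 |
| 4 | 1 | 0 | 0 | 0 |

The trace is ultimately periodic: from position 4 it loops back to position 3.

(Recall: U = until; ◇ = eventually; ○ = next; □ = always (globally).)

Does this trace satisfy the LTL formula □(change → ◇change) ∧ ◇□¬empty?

change → ◇change holds at every position 0..4, and those are all positions ever visited, so □(change → ◇change) holds.
Positions where change holds: 1, 3, 4.
Check ◇change at each: 1→ok, 3→ok, 4→ok.
□¬empty holds at position 3, which is reachable from 0, so ◇□¬empty holds.
At position 0: □(change → ◇change) is true; ◇□¬empty is true; so □(change → ◇change) ∧ ◇□¬empty is true.

Holds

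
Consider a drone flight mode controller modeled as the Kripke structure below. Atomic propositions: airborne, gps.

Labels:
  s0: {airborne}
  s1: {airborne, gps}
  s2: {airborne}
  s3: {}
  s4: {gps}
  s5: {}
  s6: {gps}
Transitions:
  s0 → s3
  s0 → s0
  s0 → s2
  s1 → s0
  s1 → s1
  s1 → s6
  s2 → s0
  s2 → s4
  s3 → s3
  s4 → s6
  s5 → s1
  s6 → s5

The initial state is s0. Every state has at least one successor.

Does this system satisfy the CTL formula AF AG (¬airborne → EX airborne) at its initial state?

Does not hold

States satisfying AG (¬airborne → EX airborne): ∅.
States satisfying AF AG (¬airborne → EX airborne): ∅.
There is a path from s0 along which AG (¬airborne → EX airborne) never holds.
s0 ∉ Sat(AF AG (¬airborne → EX airborne)).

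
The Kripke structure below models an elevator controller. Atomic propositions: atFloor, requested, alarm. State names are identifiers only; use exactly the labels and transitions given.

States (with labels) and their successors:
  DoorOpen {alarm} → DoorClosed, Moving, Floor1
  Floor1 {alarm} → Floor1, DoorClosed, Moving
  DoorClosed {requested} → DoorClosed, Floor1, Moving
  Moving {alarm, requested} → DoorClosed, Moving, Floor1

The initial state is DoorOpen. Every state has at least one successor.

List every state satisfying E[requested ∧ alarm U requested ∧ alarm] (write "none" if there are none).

{Moving}

States satisfying requested ∧ alarm: {Moving}.
States satisfying E[requested ∧ alarm U requested ∧ alarm]: {Moving}.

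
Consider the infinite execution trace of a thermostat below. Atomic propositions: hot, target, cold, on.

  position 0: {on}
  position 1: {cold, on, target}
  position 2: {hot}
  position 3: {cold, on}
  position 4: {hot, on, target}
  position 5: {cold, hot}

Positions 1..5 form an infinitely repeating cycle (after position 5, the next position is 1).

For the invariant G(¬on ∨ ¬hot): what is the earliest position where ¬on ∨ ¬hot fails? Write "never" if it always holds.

Check ¬on ∨ ¬hot at each position in order: 0 ✓, 1 ✓, 2 ✓, 3 ✓.
At position 4 the labels are {hot, on, target}, so ¬on ∨ ¬hot is false there. This is the first violation.

4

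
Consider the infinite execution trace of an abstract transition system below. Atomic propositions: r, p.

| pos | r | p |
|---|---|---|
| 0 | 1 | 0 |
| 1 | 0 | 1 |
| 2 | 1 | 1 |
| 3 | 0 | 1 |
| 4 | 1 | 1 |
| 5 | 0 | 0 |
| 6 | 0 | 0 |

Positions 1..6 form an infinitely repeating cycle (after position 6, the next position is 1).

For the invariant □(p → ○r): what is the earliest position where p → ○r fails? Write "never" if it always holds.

2

Check p → ○r at each position in order: 0 ✓, 1 ✓.
At position 2 the labels are {p, r} and the next position 3 has {p}, so p → ○r is false there. This is the first violation.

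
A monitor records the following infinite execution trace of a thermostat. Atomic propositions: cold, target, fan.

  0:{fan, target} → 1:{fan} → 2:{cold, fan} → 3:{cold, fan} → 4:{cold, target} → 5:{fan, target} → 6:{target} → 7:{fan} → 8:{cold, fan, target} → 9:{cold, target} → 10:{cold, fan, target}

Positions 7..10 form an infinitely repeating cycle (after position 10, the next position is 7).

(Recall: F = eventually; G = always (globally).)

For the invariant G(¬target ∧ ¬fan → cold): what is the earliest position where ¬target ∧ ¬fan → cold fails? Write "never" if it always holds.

¬target ∧ ¬fan → cold holds at every position 0..10, and those are all the positions the trace ever visits, so the invariant G(¬target ∧ ¬fan → cold) is never violated.

never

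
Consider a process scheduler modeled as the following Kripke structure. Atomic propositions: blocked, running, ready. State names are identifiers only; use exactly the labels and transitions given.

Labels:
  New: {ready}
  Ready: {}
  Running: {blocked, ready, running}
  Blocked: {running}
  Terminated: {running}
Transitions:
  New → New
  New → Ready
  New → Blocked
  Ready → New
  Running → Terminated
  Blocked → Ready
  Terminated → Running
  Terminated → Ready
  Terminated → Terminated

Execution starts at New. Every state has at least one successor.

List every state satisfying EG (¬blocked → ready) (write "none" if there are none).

{New}

States satisfying ¬blocked → ready: {New, Running}.
States satisfying EG (¬blocked → ready): {New}.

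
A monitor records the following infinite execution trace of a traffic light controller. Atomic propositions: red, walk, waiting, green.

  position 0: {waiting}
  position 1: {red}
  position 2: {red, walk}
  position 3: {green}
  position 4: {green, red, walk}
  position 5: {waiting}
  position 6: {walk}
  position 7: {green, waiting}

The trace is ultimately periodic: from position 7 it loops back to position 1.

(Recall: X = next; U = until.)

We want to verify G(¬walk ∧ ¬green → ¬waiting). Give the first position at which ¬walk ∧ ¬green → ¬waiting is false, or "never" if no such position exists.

0

At position 0 the labels are {waiting}, so ¬walk ∧ ¬green → ¬waiting is false there. This is the first violation.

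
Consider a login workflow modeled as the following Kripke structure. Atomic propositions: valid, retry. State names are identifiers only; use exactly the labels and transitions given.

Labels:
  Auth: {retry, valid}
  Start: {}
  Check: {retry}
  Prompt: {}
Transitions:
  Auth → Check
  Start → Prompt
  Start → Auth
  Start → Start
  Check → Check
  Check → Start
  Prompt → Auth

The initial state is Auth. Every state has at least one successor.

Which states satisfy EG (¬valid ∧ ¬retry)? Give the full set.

States satisfying ¬valid ∧ ¬retry: {Start, Prompt}.
States satisfying EG (¬valid ∧ ¬retry): {Start}.

{Start}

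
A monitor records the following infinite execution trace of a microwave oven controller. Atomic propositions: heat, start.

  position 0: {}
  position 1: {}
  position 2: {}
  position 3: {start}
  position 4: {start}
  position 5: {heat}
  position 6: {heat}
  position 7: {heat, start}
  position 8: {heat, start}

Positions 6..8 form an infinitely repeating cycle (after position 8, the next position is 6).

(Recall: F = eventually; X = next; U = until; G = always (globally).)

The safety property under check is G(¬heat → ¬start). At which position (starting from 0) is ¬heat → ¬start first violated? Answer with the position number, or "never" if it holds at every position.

Check ¬heat → ¬start at each position in order: 0 ✓, 1 ✓, 2 ✓.
At position 3 the labels are {start}, so ¬heat → ¬start is false there. This is the first violation.

3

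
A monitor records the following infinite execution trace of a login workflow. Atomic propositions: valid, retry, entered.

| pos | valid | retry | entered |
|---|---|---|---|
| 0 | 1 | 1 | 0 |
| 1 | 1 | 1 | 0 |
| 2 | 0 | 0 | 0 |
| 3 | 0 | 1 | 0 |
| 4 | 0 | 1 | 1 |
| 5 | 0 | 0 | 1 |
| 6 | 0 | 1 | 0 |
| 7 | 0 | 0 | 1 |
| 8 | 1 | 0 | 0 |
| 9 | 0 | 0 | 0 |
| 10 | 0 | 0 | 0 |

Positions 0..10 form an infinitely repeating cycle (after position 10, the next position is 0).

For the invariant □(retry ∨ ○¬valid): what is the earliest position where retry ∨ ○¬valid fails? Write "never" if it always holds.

Check retry ∨ ○¬valid at each position in order: 0 ✓, 1 ✓, 2 ✓, 3 ✓, 4 ✓, 5 ✓, 6 ✓.
At position 7 the labels are {entered} and the next position 8 has {valid}, so retry ∨ ○¬valid is false there. This is the first violation.

7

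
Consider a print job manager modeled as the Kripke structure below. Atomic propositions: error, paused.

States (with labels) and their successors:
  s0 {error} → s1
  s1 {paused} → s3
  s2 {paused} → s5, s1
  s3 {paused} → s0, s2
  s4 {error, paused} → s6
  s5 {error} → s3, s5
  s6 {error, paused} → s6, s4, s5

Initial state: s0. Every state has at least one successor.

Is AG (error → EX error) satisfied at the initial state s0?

No

States satisfying error → EX error: {s1, s2, s3, s4, s5, s6}.
States satisfying AG (error → EX error): ∅.
s0 is reachable from s0 and violates error → EX error, so AG fails at s0.
s0 ∉ Sat(AG (error → EX error)).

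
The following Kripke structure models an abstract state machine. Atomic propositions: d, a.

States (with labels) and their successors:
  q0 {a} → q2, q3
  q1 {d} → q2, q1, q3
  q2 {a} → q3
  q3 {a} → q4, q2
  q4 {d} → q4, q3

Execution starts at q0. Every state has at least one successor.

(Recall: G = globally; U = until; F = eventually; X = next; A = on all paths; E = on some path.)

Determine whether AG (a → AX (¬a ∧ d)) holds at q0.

States satisfying a → AX (¬a ∧ d): {q1, q4}.
States satisfying AG (a → AX (¬a ∧ d)): ∅.
q0 is reachable from q0 and violates a → AX (¬a ∧ d), so AG fails at q0.
q0 ∉ Sat(AG (a → AX (¬a ∧ d))).

No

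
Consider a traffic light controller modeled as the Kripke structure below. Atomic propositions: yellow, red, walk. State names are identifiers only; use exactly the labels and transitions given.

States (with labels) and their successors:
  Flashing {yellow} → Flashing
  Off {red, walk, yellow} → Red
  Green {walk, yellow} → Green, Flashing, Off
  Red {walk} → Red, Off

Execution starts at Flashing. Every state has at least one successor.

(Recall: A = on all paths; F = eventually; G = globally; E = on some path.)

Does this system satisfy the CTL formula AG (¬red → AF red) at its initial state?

No

States satisfying ¬red → AF red: {Off}.
States satisfying AG (¬red → AF red): ∅.
Flashing is reachable from Flashing and violates ¬red → AF red, so AG fails at Flashing.
Flashing ∉ Sat(AG (¬red → AF red)).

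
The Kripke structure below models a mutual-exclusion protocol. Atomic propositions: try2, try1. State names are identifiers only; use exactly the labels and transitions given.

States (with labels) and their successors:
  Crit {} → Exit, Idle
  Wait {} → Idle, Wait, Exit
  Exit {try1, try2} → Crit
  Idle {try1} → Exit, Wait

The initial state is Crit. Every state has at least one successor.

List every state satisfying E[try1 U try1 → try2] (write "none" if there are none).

States satisfying try1: {Exit, Idle}.
States satisfying try1 → try2: {Crit, Wait, Exit}.
States satisfying E[try1 U try1 → try2]: {Crit, Wait, Exit, Idle}.

{Crit, Wait, Exit, Idle}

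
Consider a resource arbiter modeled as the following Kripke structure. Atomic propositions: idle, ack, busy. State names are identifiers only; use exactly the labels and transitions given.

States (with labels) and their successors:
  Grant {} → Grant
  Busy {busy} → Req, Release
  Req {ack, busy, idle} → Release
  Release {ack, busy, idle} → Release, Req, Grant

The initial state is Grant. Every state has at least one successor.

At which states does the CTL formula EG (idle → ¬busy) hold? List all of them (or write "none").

{Grant}

States satisfying idle → ¬busy: {Grant, Busy}.
States satisfying EG (idle → ¬busy): {Grant}.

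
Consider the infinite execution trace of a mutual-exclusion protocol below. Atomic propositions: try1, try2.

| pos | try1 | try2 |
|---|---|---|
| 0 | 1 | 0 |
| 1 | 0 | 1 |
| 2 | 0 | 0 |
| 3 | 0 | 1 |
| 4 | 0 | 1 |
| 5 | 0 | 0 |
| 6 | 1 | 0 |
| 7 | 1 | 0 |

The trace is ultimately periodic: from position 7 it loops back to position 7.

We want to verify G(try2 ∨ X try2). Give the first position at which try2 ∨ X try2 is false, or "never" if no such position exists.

5

Check try2 ∨ X try2 at each position in order: 0 ✓, 1 ✓, 2 ✓, 3 ✓, 4 ✓.
At position 5 the labels are {} and the next position 6 has {try1}, so try2 ∨ X try2 is false there. This is the first violation.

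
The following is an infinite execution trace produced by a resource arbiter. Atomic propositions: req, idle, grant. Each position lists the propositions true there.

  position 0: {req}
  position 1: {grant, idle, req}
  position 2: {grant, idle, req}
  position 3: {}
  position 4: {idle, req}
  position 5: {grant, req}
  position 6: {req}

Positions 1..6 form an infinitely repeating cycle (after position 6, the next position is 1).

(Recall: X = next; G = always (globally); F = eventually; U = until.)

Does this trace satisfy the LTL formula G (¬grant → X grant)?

Does not hold

¬grant → X grant must hold at every position from 0 onward. It fails at position 3, so G (¬grant → X grant) is false.
Positions where ¬grant holds: 0, 3, 4, 6.
Check X grant at each: 0→ok, 3→fails, 4→ok, 6→ok.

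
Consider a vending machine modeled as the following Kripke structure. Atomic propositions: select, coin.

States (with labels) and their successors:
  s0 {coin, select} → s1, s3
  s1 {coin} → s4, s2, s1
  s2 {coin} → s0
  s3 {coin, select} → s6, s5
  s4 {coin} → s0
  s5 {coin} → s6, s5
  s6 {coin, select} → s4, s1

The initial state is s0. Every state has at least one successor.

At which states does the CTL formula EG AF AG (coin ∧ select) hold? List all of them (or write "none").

none

States satisfying AF AG (coin ∧ select): ∅.
States satisfying EG AF AG (coin ∧ select): ∅.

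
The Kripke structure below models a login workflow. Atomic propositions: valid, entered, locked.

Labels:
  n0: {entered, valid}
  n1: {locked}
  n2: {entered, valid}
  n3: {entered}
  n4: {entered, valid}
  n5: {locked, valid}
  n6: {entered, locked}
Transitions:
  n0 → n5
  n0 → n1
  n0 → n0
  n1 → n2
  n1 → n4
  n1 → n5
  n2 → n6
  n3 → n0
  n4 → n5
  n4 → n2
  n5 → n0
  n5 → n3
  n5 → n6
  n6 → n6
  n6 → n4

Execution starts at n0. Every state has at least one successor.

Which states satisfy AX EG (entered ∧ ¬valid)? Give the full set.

{n2}

States satisfying EG (entered ∧ ¬valid): {n6}.
States satisfying AX EG (entered ∧ ¬valid): {n2}.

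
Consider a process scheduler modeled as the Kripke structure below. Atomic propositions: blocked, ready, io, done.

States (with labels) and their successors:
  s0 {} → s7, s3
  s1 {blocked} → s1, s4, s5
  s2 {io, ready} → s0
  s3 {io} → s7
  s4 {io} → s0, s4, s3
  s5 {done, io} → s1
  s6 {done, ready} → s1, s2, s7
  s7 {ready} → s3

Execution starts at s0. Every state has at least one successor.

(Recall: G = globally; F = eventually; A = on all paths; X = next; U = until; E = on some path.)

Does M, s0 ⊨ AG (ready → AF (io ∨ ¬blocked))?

Satisfied

States satisfying ready → AF (io ∨ ¬blocked): {s0, s1, s2, s3, s4, s5, s6, s7}.
States satisfying AG (ready → AF (io ∨ ¬blocked)): {s0, s1, s2, s3, s4, s5, s6, s7}.
Every state reachable from s0 satisfies ready → AF (io ∨ ¬blocked).
s0 ∈ Sat(AG (ready → AF (io ∨ ¬blocked))).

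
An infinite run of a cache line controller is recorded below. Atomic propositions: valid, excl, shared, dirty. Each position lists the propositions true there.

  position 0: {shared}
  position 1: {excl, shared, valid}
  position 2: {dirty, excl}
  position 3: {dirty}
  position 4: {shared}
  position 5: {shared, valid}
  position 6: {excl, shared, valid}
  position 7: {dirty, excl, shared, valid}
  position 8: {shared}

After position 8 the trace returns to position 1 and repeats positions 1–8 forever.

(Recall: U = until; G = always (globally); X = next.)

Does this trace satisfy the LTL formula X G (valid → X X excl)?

No

The position after 0 is 1; G (valid → X X excl) is false there.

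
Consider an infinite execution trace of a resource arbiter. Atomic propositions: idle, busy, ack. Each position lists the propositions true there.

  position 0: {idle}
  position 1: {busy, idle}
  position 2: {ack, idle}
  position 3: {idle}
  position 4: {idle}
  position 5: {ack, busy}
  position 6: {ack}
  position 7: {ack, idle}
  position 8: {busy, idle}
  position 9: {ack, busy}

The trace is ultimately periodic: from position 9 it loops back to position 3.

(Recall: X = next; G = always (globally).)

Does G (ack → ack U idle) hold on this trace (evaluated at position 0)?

ack → ack U idle holds at every position 0..9, and those are all positions ever visited, so G (ack → ack U idle) holds.
Positions where ack holds: 2, 5, 6, 7, 9.
Check ack U idle at each: 2→ok, 5→ok, 6→ok, 7→ok, 9→ok.

Satisfied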